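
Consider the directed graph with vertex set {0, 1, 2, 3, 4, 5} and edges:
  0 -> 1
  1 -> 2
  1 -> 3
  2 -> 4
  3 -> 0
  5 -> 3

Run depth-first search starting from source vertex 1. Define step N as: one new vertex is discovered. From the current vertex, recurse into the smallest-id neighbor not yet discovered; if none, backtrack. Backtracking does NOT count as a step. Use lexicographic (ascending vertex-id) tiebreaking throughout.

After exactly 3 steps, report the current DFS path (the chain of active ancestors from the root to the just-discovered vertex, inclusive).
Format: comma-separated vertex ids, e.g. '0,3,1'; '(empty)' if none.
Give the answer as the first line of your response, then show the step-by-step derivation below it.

1,2,4

step 1: discover 1; path=1; order=1
step 2: discover 2; path=1>2; order=1,2
step 3: discover 4; path=1>2>4; order=1,2,4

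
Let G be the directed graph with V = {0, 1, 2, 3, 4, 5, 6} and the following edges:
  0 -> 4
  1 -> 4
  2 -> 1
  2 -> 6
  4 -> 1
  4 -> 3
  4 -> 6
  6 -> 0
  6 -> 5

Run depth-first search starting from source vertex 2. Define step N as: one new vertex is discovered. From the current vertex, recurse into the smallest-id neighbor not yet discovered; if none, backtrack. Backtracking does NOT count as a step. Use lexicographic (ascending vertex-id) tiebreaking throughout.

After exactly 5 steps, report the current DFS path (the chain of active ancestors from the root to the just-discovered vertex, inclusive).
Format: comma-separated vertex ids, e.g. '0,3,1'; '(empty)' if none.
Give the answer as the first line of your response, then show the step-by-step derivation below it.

2,1,4,6

step 1: discover 2; path=2; order=2
step 2: discover 1; path=2>1; order=2,1
step 3: discover 4; path=2>1>4; order=2,1,4
step 4: discover 3; path=2>1>4>3; order=2,1,4,3
step 5: discover 6; path=2>1>4>6; order=2,1,4,3,6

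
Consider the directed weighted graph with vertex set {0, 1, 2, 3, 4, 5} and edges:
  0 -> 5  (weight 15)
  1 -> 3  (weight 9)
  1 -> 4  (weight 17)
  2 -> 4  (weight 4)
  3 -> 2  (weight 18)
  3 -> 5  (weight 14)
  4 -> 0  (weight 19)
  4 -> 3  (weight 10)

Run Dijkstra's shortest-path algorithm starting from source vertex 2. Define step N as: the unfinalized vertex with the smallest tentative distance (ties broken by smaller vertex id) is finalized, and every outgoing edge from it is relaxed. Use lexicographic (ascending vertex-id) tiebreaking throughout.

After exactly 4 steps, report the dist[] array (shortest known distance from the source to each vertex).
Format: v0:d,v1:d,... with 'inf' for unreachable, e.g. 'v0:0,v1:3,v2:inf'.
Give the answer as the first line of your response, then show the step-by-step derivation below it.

v0:23,v1:inf,v2:0,v3:14,v4:4,v5:28

step 1: dist = v0:inf,v1:inf,v2:0,v3:inf,v4:4,v5:inf
step 2: dist = v0:23,v1:inf,v2:0,v3:14,v4:4,v5:inf
step 3: dist = v0:23,v1:inf,v2:0,v3:14,v4:4,v5:28
step 4: dist = v0:23,v1:inf,v2:0,v3:14,v4:4,v5:28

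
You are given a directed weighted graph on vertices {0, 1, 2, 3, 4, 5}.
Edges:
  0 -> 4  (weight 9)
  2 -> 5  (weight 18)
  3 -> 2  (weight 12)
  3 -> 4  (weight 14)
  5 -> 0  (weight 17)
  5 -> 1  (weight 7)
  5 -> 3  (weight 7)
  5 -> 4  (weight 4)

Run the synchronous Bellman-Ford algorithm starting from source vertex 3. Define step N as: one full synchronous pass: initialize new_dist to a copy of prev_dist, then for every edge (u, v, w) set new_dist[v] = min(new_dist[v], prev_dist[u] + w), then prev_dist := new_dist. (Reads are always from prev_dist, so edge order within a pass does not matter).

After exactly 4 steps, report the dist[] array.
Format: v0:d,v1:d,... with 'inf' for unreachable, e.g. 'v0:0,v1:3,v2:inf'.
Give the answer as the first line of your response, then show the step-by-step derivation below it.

v0:47,v1:37,v2:12,v3:0,v4:14,v5:30

step 1: dist = v0:inf,v1:inf,v2:12,v3:0,v4:14,v5:inf
step 2: dist = v0:inf,v1:inf,v2:12,v3:0,v4:14,v5:30
step 3: dist = v0:47,v1:37,v2:12,v3:0,v4:14,v5:30
step 4: dist = v0:47,v1:37,v2:12,v3:0,v4:14,v5:30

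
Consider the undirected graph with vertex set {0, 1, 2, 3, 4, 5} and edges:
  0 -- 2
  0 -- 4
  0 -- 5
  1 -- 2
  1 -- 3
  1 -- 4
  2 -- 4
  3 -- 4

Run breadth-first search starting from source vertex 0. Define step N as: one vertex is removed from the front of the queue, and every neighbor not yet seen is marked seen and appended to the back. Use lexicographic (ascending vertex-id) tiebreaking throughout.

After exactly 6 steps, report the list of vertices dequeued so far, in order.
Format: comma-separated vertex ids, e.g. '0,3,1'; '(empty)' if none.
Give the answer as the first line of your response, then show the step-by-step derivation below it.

0,2,4,5,1,3

step 1: dequeue 0; queue=[2,4,5]; order=0
step 2: dequeue 2; queue=[4,5,1]; order=0,2
step 3: dequeue 4; queue=[5,1,3]; order=0,2,4
step 4: dequeue 5; queue=[1,3]; order=0,2,4,5
step 5: dequeue 1; queue=[3]; order=0,2,4,5,1
step 6: dequeue 3; queue=[(empty)]; order=0,2,4,5,1,3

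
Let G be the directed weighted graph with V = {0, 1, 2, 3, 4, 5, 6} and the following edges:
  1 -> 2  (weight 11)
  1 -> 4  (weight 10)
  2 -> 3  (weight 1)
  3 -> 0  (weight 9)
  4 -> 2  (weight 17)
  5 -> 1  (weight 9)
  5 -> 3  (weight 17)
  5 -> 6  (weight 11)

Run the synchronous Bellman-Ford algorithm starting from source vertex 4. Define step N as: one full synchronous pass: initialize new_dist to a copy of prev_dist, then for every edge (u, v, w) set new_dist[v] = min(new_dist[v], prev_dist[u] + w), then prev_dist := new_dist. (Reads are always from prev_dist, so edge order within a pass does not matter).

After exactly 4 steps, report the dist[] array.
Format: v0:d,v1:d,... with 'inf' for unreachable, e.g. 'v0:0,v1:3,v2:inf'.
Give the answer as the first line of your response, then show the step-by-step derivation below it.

v0:27,v1:inf,v2:17,v3:18,v4:0,v5:inf,v6:inf

step 1: dist = v0:inf,v1:inf,v2:17,v3:inf,v4:0,v5:inf,v6:inf
step 2: dist = v0:inf,v1:inf,v2:17,v3:18,v4:0,v5:inf,v6:inf
step 3: dist = v0:27,v1:inf,v2:17,v3:18,v4:0,v5:inf,v6:inf
step 4: dist = v0:27,v1:inf,v2:17,v3:18,v4:0,v5:inf,v6:inf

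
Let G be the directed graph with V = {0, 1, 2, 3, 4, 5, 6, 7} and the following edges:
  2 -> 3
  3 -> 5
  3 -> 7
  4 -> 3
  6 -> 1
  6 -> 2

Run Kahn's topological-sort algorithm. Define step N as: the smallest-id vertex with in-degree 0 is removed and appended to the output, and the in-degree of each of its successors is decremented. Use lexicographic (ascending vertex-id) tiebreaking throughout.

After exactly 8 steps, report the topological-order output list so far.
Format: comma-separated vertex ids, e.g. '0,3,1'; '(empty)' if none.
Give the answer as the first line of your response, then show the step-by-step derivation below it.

0,4,6,1,2,3,5,7

step 1: output 0; order=[0]; indeg=(0,1,1,2,0,1,0,1)
step 2: output 4; order=[0,4]; indeg=(0,1,1,1,0,1,0,1)
step 3: output 6; order=[0,4,6]; indeg=(0,0,0,1,0,1,0,1)
step 4: output 1; order=[0,4,6,1]; indeg=(0,0,0,1,0,1,0,1)
step 5: output 2; order=[0,4,6,1,2]; indeg=(0,0,0,0,0,1,0,1)
step 6: output 3; order=[0,4,6,1,2,3]; indeg=(0,0,0,0,0,0,0,0)
step 7: output 5; order=[0,4,6,1,2,3,5]; indeg=(0,0,0,0,0,0,0,0)
step 8: output 7; order=[0,4,6,1,2,3,5,7]; indeg=(0,0,0,0,0,0,0,0)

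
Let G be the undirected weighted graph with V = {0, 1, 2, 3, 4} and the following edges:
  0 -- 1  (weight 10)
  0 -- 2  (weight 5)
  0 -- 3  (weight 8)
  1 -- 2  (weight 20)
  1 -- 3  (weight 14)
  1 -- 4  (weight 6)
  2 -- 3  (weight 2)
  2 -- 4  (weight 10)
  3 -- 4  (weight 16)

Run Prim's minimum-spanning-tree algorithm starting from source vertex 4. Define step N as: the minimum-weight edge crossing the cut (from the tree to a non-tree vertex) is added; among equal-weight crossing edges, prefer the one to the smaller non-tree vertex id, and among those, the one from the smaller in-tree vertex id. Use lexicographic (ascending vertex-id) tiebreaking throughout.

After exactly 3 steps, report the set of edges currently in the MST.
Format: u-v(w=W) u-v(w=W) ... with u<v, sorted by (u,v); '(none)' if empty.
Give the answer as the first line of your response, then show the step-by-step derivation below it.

0-1(w=10) 0-2(w=5) 1-4(w=6)

step 1: add edge 1-4 (w=6); MST = {1-4(w=6)}
step 2: add edge 0-1 (w=10); MST = {0-1(w=10) 1-4(w=6)}
step 3: add edge 0-2 (w=5); MST = {0-1(w=10) 0-2(w=5) 1-4(w=6)}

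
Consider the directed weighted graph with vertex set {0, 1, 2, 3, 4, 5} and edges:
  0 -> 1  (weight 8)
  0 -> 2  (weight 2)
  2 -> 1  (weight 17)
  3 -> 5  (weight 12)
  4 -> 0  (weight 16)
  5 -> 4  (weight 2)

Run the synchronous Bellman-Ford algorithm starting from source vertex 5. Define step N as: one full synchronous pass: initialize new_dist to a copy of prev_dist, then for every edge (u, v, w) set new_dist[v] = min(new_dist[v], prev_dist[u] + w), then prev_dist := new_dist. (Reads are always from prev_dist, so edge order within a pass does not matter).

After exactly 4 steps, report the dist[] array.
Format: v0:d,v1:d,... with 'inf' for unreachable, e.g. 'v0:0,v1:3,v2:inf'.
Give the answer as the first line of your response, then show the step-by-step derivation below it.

v0:18,v1:26,v2:20,v3:inf,v4:2,v5:0

step 1: dist = v0:inf,v1:inf,v2:inf,v3:inf,v4:2,v5:0
step 2: dist = v0:18,v1:inf,v2:inf,v3:inf,v4:2,v5:0
step 3: dist = v0:18,v1:26,v2:20,v3:inf,v4:2,v5:0
step 4: dist = v0:18,v1:26,v2:20,v3:inf,v4:2,v5:0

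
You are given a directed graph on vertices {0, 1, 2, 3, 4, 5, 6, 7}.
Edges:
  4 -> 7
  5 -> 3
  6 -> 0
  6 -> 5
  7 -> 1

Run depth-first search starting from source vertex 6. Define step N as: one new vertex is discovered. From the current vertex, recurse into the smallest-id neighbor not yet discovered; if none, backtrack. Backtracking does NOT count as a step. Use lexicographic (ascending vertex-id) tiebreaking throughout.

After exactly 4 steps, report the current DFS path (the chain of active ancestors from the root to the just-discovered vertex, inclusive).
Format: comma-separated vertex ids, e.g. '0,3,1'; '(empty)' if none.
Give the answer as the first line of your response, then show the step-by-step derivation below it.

6,5,3

step 1: discover 6; path=6; order=6
step 2: discover 0; path=6>0; order=6,0
step 3: discover 5; path=6>5; order=6,0,5
step 4: discover 3; path=6>5>3; order=6,0,5,3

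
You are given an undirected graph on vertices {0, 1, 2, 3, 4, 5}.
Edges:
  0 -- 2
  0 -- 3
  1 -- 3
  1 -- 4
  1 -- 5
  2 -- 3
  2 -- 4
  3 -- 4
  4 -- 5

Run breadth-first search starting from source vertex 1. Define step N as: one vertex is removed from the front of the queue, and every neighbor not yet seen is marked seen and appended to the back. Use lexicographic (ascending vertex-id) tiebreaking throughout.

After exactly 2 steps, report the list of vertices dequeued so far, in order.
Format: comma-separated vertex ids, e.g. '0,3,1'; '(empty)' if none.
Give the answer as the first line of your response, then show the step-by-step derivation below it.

1,3

step 1: dequeue 1; queue=[3,4,5]; order=1
step 2: dequeue 3; queue=[4,5,0,2]; order=1,3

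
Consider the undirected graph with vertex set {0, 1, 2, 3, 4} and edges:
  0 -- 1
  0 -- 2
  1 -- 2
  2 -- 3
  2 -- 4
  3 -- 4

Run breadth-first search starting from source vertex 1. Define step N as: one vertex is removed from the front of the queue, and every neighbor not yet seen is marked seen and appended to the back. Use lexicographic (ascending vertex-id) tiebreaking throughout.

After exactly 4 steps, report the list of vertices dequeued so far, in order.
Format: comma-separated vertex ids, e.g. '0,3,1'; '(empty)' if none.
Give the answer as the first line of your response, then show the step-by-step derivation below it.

1,0,2,3

step 1: dequeue 1; queue=[0,2]; order=1
step 2: dequeue 0; queue=[2]; order=1,0
step 3: dequeue 2; queue=[3,4]; order=1,0,2
step 4: dequeue 3; queue=[4]; order=1,0,2,3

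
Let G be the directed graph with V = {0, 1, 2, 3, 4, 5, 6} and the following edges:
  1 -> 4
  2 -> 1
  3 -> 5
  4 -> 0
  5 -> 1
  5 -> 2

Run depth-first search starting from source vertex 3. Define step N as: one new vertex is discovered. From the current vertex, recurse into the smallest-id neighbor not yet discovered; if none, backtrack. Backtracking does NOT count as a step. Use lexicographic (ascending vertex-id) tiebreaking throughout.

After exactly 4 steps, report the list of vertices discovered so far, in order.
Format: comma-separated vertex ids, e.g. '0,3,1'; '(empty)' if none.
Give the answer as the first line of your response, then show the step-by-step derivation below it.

3,5,1,4

step 1: discover 3; path=3; order=3
step 2: discover 5; path=3>5; order=3,5
step 3: discover 1; path=3>5>1; order=3,5,1
step 4: discover 4; path=3>5>1>4; order=3,5,1,4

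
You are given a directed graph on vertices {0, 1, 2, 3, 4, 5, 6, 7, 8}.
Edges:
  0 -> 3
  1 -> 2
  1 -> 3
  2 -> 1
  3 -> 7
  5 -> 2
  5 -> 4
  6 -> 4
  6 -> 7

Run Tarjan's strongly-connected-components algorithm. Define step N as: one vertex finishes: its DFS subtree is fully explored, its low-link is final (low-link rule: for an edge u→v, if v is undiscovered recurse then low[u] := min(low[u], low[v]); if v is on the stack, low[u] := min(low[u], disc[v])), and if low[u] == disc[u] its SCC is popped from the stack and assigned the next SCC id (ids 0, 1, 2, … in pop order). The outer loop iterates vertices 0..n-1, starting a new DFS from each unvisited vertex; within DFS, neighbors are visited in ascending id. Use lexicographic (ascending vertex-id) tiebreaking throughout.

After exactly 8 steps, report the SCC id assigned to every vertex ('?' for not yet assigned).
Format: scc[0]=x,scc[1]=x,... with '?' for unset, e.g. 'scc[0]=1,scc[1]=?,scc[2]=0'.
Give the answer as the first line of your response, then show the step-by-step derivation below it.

scc[0]=2,scc[1]=3,scc[2]=3,scc[3]=1,scc[4]=4,scc[5]=5,scc[6]=6,scc[7]=0,scc[8]=?

step 1: low=(low[0]=0,low[1]=?,low[2]=?,low[3]=1,low[4]=?,low[5]=?,low[6]=?,low[7]=2,low[8]=?); scc=(scc[0]=?,scc[1]=?,scc[2]=?,scc[3]=?,scc[4]=?,scc[5]=?,scc[6]=?,scc[7]=0,scc[8]=?)
step 2: low=(low[0]=0,low[1]=?,low[2]=?,low[3]=1,low[4]=?,low[5]=?,low[6]=?,low[7]=2,low[8]=?); scc=(scc[0]=?,scc[1]=?,scc[2]=?,scc[3]=1,scc[4]=?,scc[5]=?,scc[6]=?,scc[7]=0,scc[8]=?)
step 3: low=(low[0]=0,low[1]=?,low[2]=?,low[3]=1,low[4]=?,low[5]=?,low[6]=?,low[7]=2,low[8]=?); scc=(scc[0]=2,scc[1]=?,scc[2]=?,scc[3]=1,scc[4]=?,scc[5]=?,scc[6]=?,scc[7]=0,scc[8]=?)
step 4: low=(low[0]=0,low[1]=3,low[2]=3,low[3]=1,low[4]=?,low[5]=?,low[6]=?,low[7]=2,low[8]=?); scc=(scc[0]=2,scc[1]=?,scc[2]=?,scc[3]=1,scc[4]=?,scc[5]=?,scc[6]=?,scc[7]=0,scc[8]=?)
step 5: low=(low[0]=0,low[1]=3,low[2]=3,low[3]=1,low[4]=?,low[5]=?,low[6]=?,low[7]=2,low[8]=?); scc=(scc[0]=2,scc[1]=3,scc[2]=3,scc[3]=1,scc[4]=?,scc[5]=?,scc[6]=?,scc[7]=0,scc[8]=?)
step 6: low=(low[0]=0,low[1]=3,low[2]=3,low[3]=1,low[4]=5,low[5]=?,low[6]=?,low[7]=2,low[8]=?); scc=(scc[0]=2,scc[1]=3,scc[2]=3,scc[3]=1,scc[4]=4,scc[5]=?,scc[6]=?,scc[7]=0,scc[8]=?)
step 7: low=(low[0]=0,low[1]=3,low[2]=3,low[3]=1,low[4]=5,low[5]=6,low[6]=?,low[7]=2,low[8]=?); scc=(scc[0]=2,scc[1]=3,scc[2]=3,scc[3]=1,scc[4]=4,scc[5]=5,scc[6]=?,scc[7]=0,scc[8]=?)
step 8: low=(low[0]=0,low[1]=3,low[2]=3,low[3]=1,low[4]=5,low[5]=6,low[6]=7,low[7]=2,low[8]=?); scc=(scc[0]=2,scc[1]=3,scc[2]=3,scc[3]=1,scc[4]=4,scc[5]=5,scc[6]=6,scc[7]=0,scc[8]=?)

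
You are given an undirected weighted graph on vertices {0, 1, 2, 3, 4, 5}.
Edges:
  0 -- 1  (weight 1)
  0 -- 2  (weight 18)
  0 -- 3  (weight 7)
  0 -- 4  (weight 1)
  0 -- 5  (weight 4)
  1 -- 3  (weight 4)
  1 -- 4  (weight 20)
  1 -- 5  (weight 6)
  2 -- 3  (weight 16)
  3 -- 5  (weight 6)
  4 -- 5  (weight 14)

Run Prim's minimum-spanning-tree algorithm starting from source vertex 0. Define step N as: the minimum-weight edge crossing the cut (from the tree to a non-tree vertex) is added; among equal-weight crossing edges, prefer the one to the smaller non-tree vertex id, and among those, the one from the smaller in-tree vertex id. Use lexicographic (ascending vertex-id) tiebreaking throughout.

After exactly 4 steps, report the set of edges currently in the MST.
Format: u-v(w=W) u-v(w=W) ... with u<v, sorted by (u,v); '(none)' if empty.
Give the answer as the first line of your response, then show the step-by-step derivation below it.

0-1(w=1) 0-4(w=1) 0-5(w=4) 1-3(w=4)

step 1: add edge 0-1 (w=1); MST = {0-1(w=1)}
step 2: add edge 0-4 (w=1); MST = {0-1(w=1) 0-4(w=1)}
step 3: add edge 1-3 (w=4); MST = {0-1(w=1) 0-4(w=1) 1-3(w=4)}
step 4: add edge 0-5 (w=4); MST = {0-1(w=1) 0-4(w=1) 0-5(w=4) 1-3(w=4)}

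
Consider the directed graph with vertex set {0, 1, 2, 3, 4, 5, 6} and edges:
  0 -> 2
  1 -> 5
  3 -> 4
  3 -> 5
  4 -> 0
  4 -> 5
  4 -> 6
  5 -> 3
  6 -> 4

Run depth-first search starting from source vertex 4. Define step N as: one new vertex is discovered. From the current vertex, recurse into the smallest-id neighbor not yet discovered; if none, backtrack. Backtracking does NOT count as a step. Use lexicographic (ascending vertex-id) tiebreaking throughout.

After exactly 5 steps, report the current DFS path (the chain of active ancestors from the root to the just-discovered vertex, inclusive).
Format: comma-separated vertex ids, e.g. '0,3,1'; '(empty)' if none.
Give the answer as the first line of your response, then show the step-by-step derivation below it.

4,5,3

step 1: discover 4; path=4; order=4
step 2: discover 0; path=4>0; order=4,0
step 3: discover 2; path=4>0>2; order=4,0,2
step 4: discover 5; path=4>5; order=4,0,2,5
step 5: discover 3; path=4>5>3; order=4,0,2,5,3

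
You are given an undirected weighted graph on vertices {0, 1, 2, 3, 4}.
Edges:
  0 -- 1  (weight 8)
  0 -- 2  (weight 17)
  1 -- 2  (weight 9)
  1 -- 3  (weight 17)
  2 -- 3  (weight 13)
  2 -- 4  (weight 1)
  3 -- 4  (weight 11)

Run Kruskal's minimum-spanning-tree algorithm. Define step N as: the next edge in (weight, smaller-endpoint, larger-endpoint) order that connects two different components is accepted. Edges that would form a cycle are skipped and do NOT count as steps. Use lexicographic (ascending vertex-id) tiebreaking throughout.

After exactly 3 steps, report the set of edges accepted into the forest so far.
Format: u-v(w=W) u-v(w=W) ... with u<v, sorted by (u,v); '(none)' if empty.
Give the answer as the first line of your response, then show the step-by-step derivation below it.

0-1(w=8) 1-2(w=9) 2-4(w=1)

step 1: add edge 2-4 (w=1); MST = {2-4(w=1)}
step 2: add edge 0-1 (w=8); MST = {0-1(w=8) 2-4(w=1)}
step 3: add edge 1-2 (w=9); MST = {0-1(w=8) 1-2(w=9) 2-4(w=1)}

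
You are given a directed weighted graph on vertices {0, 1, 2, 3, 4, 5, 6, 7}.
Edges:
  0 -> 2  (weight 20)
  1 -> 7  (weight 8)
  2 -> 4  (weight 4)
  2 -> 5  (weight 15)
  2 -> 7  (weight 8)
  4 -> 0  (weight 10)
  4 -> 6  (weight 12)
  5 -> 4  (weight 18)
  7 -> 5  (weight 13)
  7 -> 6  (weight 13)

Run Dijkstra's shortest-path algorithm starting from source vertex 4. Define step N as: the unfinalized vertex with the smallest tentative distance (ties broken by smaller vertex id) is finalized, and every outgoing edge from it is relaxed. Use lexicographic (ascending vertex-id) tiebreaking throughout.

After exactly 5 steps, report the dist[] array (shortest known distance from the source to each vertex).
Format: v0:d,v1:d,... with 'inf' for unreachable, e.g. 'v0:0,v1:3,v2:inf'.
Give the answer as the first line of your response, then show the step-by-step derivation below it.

v0:10,v1:inf,v2:30,v3:inf,v4:0,v5:45,v6:12,v7:38

step 1: dist = v0:10,v1:inf,v2:inf,v3:inf,v4:0,v5:inf,v6:12,v7:inf
step 2: dist = v0:10,v1:inf,v2:30,v3:inf,v4:0,v5:inf,v6:12,v7:inf
step 3: dist = v0:10,v1:inf,v2:30,v3:inf,v4:0,v5:inf,v6:12,v7:inf
step 4: dist = v0:10,v1:inf,v2:30,v3:inf,v4:0,v5:45,v6:12,v7:38
step 5: dist = v0:10,v1:inf,v2:30,v3:inf,v4:0,v5:45,v6:12,v7:38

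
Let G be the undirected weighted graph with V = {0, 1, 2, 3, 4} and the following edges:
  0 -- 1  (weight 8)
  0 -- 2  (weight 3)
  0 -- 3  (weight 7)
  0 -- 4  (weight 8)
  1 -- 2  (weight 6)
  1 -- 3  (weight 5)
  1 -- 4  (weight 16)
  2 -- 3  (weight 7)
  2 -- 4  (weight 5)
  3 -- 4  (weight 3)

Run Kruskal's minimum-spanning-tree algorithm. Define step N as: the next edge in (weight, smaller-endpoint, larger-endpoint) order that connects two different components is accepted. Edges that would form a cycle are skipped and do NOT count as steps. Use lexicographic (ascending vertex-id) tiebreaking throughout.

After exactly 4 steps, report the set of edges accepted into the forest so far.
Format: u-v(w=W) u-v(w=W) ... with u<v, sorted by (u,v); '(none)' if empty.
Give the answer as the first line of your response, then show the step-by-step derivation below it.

0-2(w=3) 1-3(w=5) 2-4(w=5) 3-4(w=3)

step 1: add edge 0-2 (w=3); MST = {0-2(w=3)}
step 2: add edge 3-4 (w=3); MST = {0-2(w=3) 3-4(w=3)}
step 3: add edge 1-3 (w=5); MST = {0-2(w=3) 1-3(w=5) 3-4(w=3)}
step 4: add edge 2-4 (w=5); MST = {0-2(w=3) 1-3(w=5) 2-4(w=5) 3-4(w=3)}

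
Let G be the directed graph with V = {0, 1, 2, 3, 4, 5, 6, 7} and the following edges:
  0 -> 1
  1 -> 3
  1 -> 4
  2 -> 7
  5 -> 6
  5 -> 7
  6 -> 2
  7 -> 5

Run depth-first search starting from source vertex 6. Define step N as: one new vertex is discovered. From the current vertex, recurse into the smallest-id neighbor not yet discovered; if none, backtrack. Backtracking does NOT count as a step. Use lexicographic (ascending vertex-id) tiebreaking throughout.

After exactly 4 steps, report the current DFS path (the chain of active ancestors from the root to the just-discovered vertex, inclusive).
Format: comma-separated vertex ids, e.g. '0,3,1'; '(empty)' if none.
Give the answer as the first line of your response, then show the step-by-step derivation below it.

6,2,7,5

step 1: discover 6; path=6; order=6
step 2: discover 2; path=6>2; order=6,2
step 3: discover 7; path=6>2>7; order=6,2,7
step 4: discover 5; path=6>2>7>5; order=6,2,7,5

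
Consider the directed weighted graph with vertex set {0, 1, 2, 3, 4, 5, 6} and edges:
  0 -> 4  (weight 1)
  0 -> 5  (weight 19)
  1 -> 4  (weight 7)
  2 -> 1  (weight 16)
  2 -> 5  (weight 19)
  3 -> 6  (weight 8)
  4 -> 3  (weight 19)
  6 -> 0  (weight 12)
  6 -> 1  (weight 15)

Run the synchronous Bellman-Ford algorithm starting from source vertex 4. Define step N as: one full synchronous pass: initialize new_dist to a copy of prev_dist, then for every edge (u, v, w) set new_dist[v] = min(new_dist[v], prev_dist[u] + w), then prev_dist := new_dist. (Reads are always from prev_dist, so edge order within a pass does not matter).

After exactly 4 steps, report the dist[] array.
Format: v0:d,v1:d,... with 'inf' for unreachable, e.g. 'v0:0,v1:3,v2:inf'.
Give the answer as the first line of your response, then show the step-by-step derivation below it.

v0:39,v1:42,v2:inf,v3:19,v4:0,v5:58,v6:27

step 1: dist = v0:inf,v1:inf,v2:inf,v3:19,v4:0,v5:inf,v6:inf
step 2: dist = v0:inf,v1:inf,v2:inf,v3:19,v4:0,v5:inf,v6:27
step 3: dist = v0:39,v1:42,v2:inf,v3:19,v4:0,v5:inf,v6:27
step 4: dist = v0:39,v1:42,v2:inf,v3:19,v4:0,v5:58,v6:27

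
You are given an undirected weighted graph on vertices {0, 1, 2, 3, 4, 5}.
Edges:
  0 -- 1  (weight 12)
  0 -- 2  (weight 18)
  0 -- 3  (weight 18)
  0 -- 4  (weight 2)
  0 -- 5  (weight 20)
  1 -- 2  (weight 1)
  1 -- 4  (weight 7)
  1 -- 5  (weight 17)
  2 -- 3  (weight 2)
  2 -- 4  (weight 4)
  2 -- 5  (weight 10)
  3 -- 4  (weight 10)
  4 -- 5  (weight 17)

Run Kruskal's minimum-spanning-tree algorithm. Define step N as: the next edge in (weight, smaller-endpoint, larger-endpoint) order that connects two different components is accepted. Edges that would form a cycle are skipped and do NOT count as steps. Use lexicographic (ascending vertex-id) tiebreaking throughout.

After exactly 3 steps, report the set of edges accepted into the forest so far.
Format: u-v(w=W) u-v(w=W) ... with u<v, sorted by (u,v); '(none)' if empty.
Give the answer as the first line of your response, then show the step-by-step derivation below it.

0-4(w=2) 1-2(w=1) 2-3(w=2)

step 1: add edge 1-2 (w=1); MST = {1-2(w=1)}
step 2: add edge 0-4 (w=2); MST = {0-4(w=2) 1-2(w=1)}
step 3: add edge 2-3 (w=2); MST = {0-4(w=2) 1-2(w=1) 2-3(w=2)}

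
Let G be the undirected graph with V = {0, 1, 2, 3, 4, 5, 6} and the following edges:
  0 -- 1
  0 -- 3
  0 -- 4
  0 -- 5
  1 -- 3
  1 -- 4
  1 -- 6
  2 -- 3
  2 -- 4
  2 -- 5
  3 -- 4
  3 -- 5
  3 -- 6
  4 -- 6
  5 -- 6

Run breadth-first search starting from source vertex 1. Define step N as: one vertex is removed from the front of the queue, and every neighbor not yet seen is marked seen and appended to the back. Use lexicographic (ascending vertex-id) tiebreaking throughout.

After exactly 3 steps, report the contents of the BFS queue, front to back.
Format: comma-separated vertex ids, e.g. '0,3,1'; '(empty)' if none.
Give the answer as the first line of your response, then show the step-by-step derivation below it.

4,6,5,2

step 1: dequeue 1; queue=[0,3,4,6]; order=1
step 2: dequeue 0; queue=[3,4,6,5]; order=1,0
step 3: dequeue 3; queue=[4,6,5,2]; order=1,0,3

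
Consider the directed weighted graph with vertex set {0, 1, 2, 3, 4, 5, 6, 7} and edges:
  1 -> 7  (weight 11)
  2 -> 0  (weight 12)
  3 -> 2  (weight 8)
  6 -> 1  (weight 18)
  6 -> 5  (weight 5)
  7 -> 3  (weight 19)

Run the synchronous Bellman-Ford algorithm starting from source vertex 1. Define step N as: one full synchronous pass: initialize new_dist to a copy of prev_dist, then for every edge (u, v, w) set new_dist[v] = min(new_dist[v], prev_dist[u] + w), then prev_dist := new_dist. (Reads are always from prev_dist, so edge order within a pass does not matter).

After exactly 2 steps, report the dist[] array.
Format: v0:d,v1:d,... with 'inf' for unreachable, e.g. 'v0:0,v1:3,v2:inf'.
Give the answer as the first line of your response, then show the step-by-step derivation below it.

v0:inf,v1:0,v2:inf,v3:30,v4:inf,v5:inf,v6:inf,v7:11

step 1: dist = v0:inf,v1:0,v2:inf,v3:inf,v4:inf,v5:inf,v6:inf,v7:11
step 2: dist = v0:inf,v1:0,v2:inf,v3:30,v4:inf,v5:inf,v6:inf,v7:11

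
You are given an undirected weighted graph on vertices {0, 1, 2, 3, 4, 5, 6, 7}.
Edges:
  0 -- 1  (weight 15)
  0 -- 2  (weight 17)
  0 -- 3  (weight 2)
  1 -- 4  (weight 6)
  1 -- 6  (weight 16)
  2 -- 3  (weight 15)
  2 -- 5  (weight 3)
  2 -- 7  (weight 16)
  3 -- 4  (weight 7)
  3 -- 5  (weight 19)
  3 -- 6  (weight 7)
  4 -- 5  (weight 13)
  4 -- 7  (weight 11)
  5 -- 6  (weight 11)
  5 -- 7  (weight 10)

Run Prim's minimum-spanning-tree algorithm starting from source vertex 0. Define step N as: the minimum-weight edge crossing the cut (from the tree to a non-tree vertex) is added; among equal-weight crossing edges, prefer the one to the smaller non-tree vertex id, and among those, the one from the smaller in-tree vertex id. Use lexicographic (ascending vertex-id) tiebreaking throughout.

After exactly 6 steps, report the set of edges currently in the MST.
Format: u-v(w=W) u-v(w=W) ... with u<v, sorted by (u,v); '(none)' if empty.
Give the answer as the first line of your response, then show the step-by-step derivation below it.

0-3(w=2) 1-4(w=6) 2-5(w=3) 3-4(w=7) 3-6(w=7) 5-6(w=11)

step 1: add edge 0-3 (w=2); MST = {0-3(w=2)}
step 2: add edge 3-4 (w=7); MST = {0-3(w=2) 3-4(w=7)}
step 3: add edge 1-4 (w=6); MST = {0-3(w=2) 1-4(w=6) 3-4(w=7)}
step 4: add edge 3-6 (w=7); MST = {0-3(w=2) 1-4(w=6) 3-4(w=7) 3-6(w=7)}
step 5: add edge 5-6 (w=11); MST = {0-3(w=2) 1-4(w=6) 3-4(w=7) 3-6(w=7) 5-6(w=11)}
step 6: add edge 2-5 (w=3); MST = {0-3(w=2) 1-4(w=6) 2-5(w=3) 3-4(w=7) 3-6(w=7) 5-6(w=11)}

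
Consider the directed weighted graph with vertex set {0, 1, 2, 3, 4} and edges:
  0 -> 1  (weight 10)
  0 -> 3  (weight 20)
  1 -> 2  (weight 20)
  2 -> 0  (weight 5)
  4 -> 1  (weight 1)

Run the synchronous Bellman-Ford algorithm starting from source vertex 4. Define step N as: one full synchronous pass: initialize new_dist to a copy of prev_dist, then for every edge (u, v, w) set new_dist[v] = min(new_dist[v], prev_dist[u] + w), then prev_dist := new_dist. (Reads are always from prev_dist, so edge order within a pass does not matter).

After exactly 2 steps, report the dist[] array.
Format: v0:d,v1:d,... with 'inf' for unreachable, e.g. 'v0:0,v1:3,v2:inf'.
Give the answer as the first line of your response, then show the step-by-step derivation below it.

v0:inf,v1:1,v2:21,v3:inf,v4:0

step 1: dist = v0:inf,v1:1,v2:inf,v3:inf,v4:0
step 2: dist = v0:inf,v1:1,v2:21,v3:inf,v4:0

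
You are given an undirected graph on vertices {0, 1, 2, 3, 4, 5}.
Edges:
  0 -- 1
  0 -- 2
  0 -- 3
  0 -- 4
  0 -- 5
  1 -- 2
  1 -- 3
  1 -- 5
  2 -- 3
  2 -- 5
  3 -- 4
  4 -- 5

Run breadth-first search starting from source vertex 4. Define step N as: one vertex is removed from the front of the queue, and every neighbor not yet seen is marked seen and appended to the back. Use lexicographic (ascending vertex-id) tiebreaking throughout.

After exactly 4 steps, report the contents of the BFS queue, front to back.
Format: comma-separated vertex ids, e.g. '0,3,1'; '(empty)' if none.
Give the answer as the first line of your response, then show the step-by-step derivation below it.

1,2

step 1: dequeue 4; queue=[0,3,5]; order=4
step 2: dequeue 0; queue=[3,5,1,2]; order=4,0
step 3: dequeue 3; queue=[5,1,2]; order=4,0,3
step 4: dequeue 5; queue=[1,2]; order=4,0,3,5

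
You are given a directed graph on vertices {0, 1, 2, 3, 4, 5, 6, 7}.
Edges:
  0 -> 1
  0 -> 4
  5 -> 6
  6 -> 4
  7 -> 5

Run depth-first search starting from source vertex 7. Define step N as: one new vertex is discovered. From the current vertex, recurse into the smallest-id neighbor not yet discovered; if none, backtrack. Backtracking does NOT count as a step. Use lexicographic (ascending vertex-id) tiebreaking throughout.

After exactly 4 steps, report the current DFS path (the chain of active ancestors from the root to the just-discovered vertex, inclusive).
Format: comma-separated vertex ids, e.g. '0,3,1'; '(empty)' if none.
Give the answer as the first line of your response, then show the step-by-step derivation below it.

7,5,6,4

step 1: discover 7; path=7; order=7
step 2: discover 5; path=7>5; order=7,5
step 3: discover 6; path=7>5>6; order=7,5,6
step 4: discover 4; path=7>5>6>4; order=7,5,6,4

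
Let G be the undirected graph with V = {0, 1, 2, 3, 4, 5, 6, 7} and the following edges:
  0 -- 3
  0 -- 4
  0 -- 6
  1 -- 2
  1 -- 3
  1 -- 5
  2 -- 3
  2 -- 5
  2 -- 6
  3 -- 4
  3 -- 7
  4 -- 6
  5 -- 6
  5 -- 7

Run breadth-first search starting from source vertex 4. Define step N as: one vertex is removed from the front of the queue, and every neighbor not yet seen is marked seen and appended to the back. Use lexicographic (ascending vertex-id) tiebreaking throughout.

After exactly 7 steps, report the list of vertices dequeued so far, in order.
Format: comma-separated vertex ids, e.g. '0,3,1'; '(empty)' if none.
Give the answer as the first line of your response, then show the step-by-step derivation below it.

4,0,3,6,1,2,7

step 1: dequeue 4; queue=[0,3,6]; order=4
step 2: dequeue 0; queue=[3,6]; order=4,0
step 3: dequeue 3; queue=[6,1,2,7]; order=4,0,3
step 4: dequeue 6; queue=[1,2,7,5]; order=4,0,3,6
step 5: dequeue 1; queue=[2,7,5]; order=4,0,3,6,1
step 6: dequeue 2; queue=[7,5]; order=4,0,3,6,1,2
step 7: dequeue 7; queue=[5]; order=4,0,3,6,1,2,7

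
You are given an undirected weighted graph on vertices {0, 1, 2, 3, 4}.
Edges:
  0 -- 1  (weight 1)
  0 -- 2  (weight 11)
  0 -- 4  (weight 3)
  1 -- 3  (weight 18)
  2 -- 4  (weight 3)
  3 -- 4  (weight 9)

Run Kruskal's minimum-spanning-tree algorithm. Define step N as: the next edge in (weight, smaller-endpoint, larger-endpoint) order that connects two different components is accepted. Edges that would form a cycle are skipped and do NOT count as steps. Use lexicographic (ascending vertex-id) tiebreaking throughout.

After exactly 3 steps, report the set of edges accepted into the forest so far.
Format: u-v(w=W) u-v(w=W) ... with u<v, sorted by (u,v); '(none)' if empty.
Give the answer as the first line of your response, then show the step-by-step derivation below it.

0-1(w=1) 0-4(w=3) 2-4(w=3)

step 1: add edge 0-1 (w=1); MST = {0-1(w=1)}
step 2: add edge 0-4 (w=3); MST = {0-1(w=1) 0-4(w=3)}
step 3: add edge 2-4 (w=3); MST = {0-1(w=1) 0-4(w=3) 2-4(w=3)}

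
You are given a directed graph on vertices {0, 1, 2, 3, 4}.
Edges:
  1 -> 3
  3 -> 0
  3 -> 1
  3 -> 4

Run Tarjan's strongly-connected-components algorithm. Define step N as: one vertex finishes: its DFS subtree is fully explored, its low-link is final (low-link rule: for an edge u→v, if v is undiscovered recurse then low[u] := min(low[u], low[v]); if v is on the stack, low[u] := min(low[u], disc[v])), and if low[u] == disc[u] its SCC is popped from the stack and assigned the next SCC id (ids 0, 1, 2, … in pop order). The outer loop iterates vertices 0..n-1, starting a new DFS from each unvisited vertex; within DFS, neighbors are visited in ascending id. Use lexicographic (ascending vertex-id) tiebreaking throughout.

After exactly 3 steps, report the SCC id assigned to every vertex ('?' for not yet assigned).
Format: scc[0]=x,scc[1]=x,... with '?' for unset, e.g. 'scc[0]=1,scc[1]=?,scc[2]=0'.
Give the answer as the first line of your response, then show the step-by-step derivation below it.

scc[0]=0,scc[1]=?,scc[2]=?,scc[3]=?,scc[4]=1

step 1: low=(low[0]=0,low[1]=?,low[2]=?,low[3]=?,low[4]=?); scc=(scc[0]=0,scc[1]=?,scc[2]=?,scc[3]=?,scc[4]=?)
step 2: low=(low[0]=0,low[1]=1,low[2]=?,low[3]=1,low[4]=3); scc=(scc[0]=0,scc[1]=?,scc[2]=?,scc[3]=?,scc[4]=1)
step 3: low=(low[0]=0,low[1]=1,low[2]=?,low[3]=1,low[4]=3); scc=(scc[0]=0,scc[1]=?,scc[2]=?,scc[3]=?,scc[4]=1)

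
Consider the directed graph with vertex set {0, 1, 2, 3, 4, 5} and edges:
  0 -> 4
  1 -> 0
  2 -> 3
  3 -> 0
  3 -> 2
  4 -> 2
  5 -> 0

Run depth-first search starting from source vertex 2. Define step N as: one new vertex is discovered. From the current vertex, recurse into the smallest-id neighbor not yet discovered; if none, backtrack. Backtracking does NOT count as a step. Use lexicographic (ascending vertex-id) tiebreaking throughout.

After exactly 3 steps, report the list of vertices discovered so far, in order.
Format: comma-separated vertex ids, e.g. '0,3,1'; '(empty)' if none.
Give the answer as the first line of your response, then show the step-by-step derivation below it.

2,3,0

step 1: discover 2; path=2; order=2
step 2: discover 3; path=2>3; order=2,3
step 3: discover 0; path=2>3>0; order=2,3,0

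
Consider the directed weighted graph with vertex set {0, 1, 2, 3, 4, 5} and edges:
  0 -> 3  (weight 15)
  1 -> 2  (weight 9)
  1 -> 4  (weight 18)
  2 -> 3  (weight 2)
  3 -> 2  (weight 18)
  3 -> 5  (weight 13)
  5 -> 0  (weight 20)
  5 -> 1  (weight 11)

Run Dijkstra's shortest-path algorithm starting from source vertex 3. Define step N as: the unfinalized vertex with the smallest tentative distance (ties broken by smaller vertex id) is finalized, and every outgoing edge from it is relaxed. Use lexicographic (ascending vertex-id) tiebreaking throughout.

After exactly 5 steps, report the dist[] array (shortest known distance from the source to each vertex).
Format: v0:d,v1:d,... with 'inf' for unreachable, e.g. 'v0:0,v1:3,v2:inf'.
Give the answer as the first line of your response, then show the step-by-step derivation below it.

v0:33,v1:24,v2:18,v3:0,v4:42,v5:13

step 1: dist = v0:inf,v1:inf,v2:18,v3:0,v4:inf,v5:13
step 2: dist = v0:33,v1:24,v2:18,v3:0,v4:inf,v5:13
step 3: dist = v0:33,v1:24,v2:18,v3:0,v4:inf,v5:13
step 4: dist = v0:33,v1:24,v2:18,v3:0,v4:42,v5:13
step 5: dist = v0:33,v1:24,v2:18,v3:0,v4:42,v5:13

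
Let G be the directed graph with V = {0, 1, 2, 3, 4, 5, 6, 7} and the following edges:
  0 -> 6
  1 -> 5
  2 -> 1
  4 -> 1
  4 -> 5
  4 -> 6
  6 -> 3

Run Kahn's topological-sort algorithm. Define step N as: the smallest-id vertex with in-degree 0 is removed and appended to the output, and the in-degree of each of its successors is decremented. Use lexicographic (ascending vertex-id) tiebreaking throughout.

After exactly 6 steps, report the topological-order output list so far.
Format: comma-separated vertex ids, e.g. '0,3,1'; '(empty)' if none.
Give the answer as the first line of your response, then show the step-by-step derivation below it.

0,2,4,1,5,6

step 1: output 0; order=[0]; indeg=(0,2,0,1,0,2,1,0)
step 2: output 2; order=[0,2]; indeg=(0,1,0,1,0,2,1,0)
step 3: output 4; order=[0,2,4]; indeg=(0,0,0,1,0,1,0,0)
step 4: output 1; order=[0,2,4,1]; indeg=(0,0,0,1,0,0,0,0)
step 5: output 5; order=[0,2,4,1,5]; indeg=(0,0,0,1,0,0,0,0)
step 6: output 6; order=[0,2,4,1,5,6]; indeg=(0,0,0,0,0,0,0,0)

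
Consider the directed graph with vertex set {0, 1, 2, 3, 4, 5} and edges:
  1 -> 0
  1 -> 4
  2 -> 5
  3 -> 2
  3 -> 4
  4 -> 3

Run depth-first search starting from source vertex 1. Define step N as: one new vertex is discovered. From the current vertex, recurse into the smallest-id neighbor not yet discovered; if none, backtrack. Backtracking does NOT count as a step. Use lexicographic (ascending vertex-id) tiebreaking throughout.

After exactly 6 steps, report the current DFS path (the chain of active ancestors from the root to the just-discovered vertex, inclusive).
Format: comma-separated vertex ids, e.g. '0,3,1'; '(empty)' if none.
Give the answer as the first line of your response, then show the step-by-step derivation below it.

1,4,3,2,5

step 1: discover 1; path=1; order=1
step 2: discover 0; path=1>0; order=1,0
step 3: discover 4; path=1>4; order=1,0,4
step 4: discover 3; path=1>4>3; order=1,0,4,3
step 5: discover 2; path=1>4>3>2; order=1,0,4,3,2
step 6: discover 5; path=1>4>3>2>5; order=1,0,4,3,2,5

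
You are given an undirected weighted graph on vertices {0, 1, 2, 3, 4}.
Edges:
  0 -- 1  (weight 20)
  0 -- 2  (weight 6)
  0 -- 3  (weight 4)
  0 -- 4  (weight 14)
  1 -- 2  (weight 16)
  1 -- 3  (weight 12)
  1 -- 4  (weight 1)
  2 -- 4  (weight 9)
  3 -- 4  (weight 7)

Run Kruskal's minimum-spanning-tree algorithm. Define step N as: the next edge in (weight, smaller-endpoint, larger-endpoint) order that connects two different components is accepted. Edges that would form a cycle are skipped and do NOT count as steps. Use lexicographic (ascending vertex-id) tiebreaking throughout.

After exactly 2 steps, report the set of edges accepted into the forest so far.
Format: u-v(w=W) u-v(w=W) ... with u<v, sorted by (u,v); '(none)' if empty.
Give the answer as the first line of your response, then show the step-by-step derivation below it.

0-3(w=4) 1-4(w=1)

step 1: add edge 1-4 (w=1); MST = {1-4(w=1)}
step 2: add edge 0-3 (w=4); MST = {0-3(w=4) 1-4(w=1)}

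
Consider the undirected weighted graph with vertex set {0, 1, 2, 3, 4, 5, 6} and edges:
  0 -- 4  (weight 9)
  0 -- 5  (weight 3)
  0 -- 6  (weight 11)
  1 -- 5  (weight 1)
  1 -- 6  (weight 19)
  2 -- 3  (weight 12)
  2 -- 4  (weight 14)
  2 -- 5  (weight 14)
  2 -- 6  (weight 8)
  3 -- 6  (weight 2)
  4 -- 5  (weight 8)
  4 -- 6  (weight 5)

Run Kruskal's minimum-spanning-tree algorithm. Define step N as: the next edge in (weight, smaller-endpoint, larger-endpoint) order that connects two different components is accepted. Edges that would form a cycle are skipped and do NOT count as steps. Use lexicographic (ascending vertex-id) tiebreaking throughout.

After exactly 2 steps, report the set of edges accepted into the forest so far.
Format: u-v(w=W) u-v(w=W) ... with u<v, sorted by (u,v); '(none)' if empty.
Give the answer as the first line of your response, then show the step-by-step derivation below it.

1-5(w=1) 3-6(w=2)

step 1: add edge 1-5 (w=1); MST = {1-5(w=1)}
step 2: add edge 3-6 (w=2); MST = {1-5(w=1) 3-6(w=2)}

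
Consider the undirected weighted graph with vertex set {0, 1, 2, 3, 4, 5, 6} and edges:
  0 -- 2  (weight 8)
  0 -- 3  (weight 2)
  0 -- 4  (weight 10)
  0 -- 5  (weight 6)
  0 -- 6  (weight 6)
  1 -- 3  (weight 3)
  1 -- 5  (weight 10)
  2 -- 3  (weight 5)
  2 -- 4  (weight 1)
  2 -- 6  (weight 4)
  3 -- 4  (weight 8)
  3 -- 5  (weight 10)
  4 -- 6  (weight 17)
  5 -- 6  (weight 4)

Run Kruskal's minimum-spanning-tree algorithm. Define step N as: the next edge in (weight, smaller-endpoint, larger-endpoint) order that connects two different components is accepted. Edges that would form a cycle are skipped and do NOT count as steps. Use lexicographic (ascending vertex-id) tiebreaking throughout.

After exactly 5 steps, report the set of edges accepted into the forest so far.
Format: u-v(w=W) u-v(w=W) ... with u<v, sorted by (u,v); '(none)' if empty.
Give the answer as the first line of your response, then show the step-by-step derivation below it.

0-3(w=2) 1-3(w=3) 2-4(w=1) 2-6(w=4) 5-6(w=4)

step 1: add edge 2-4 (w=1); MST = {2-4(w=1)}
step 2: add edge 0-3 (w=2); MST = {0-3(w=2) 2-4(w=1)}
step 3: add edge 1-3 (w=3); MST = {0-3(w=2) 1-3(w=3) 2-4(w=1)}
step 4: add edge 2-6 (w=4); MST = {0-3(w=2) 1-3(w=3) 2-4(w=1) 2-6(w=4)}
step 5: add edge 5-6 (w=4); MST = {0-3(w=2) 1-3(w=3) 2-4(w=1) 2-6(w=4) 5-6(w=4)}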